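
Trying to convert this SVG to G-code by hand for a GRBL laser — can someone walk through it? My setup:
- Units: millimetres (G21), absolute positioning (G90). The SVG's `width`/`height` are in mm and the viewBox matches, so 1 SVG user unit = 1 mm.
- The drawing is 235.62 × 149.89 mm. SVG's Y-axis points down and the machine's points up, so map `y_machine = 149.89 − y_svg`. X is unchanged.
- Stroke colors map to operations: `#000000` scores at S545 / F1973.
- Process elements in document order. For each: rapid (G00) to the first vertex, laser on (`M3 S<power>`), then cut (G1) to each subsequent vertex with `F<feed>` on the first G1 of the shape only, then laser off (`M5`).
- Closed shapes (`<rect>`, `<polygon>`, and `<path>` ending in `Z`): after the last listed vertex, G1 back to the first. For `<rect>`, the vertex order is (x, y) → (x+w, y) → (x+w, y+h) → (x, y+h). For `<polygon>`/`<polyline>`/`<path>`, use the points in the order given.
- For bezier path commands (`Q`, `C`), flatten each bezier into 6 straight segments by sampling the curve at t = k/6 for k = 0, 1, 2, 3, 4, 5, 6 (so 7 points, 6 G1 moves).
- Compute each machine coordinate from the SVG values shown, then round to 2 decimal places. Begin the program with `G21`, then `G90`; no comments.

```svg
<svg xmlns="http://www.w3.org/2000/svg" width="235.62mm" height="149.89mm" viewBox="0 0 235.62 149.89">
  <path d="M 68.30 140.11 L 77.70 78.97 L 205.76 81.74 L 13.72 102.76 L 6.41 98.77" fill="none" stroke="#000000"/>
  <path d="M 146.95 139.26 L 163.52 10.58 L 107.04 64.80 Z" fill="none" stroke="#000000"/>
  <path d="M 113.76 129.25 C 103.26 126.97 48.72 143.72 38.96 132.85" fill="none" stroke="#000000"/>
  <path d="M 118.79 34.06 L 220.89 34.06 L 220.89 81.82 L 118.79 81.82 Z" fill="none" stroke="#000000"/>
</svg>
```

G21
G90
G00 X68.30 Y9.78
M3 S545
G1 X77.70 Y70.92 F1973
G1 X205.76 Y68.15
G1 X13.72 Y47.13
G1 X6.41 Y51.12
M5
G00 X146.95 Y10.63
M3 S545
G1 X163.52 Y139.31 F1973
G1 X107.04 Y85.09
G1 X146.95 Y10.63
M5
G00 X113.76 Y20.64
M3 S545
G1 X105.25 Y20.41 F1973
G1 X91.87 Y18.30
G1 X76.08 Y15.62
G1 X60.36 Y13.65
G1 X47.16 Y13.69
G1 X38.96 Y17.04
M5
G00 X118.79 Y115.83
M3 S545
G1 X220.89 Y115.83 F1973
G1 X220.89 Y68.07
G1 X118.79 Y68.07
G1 X118.79 Y115.83
M5

Since the viewBox matches the mm dimensions, user units are millimetres directly. The only transform is the Y-flip y_m = 149.89 − y_svg.

Shape 1 is a open polyline drawn with `<path>`. Its stroke #000000 means score at S545, F1973. After flipping Y the toolpath is (68.30,9.78) → (77.70,70.92) → (205.76,68.15) → (13.72,47.13) → (6.41,51.12).

Shape 2 is a closed polygon drawn with `<path>`. Its stroke #000000 means score at S545, F1973. After flipping Y the toolpath is (146.95,10.63) → (163.52,139.31) → (107.04,85.09) → (146.95,10.63), returning to the start.

Shape 3 is a cubic bezier drawn with `<path>`. Its stroke #000000 means score at S545, F1973. After flipping Y the toolpath is (113.76,20.64) → (105.25,20.41) → (91.87,18.30) → (76.08,15.62) → (60.36,13.65) → (47.16,13.69) → (38.96,17.04).

Shape 4 is a rectangle drawn with `<path>`. Its stroke #000000 means score at S545, F1973. After flipping Y the toolpath is (118.79,115.83) → (220.89,115.83) → (220.89,68.07) → (118.79,68.07) → (118.79,115.83), returning to the start.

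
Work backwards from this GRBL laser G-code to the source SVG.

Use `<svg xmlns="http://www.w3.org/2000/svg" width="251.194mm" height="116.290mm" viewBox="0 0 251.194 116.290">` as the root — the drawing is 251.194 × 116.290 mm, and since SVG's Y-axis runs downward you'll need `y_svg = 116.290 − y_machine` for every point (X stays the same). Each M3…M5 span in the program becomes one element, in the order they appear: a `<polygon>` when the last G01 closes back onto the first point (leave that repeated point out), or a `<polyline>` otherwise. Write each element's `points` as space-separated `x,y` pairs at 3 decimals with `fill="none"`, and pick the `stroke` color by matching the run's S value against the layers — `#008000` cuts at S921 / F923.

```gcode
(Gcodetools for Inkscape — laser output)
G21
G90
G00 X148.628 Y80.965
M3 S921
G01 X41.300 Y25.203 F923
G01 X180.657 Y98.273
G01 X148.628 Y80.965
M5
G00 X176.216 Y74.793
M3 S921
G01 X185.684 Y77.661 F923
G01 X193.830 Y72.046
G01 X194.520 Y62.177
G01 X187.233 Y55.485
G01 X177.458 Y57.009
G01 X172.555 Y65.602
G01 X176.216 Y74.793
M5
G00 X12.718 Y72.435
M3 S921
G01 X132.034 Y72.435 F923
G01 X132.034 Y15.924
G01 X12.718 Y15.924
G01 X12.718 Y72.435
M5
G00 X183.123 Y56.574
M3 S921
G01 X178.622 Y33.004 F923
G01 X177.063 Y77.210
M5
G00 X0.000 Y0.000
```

<svg xmlns="http://www.w3.org/2000/svg" width="251.194mm" height="116.290mm" viewBox="0 0 251.194 116.290">
  <polygon points="148.628,35.325 41.300,91.087 180.657,18.017" fill="none" stroke="#008000"/>
  <polygon points="176.216,41.497 185.684,38.629 193.830,44.244 194.520,54.113 187.233,60.805 177.458,59.281 172.555,50.688" fill="none" stroke="#008000"/>
  <polygon points="12.718,43.855 132.034,43.855 132.034,100.366 12.718,100.366" fill="none" stroke="#008000"/>
  <polyline points="183.123,59.716 178.622,83.286 177.063,39.080" fill="none" stroke="#008000"/>
</svg>

Each laser-on run becomes one SVG element. Flip Y back into SVG space with y_svg = 116.290 − y_machine. Every run uses S921, so all elements get stroke `#008000` (cut).

Run 1: The run returns to its start, so emit a `<polygon>` with points (Y-flipped): 148.628,35.325 41.300,91.087 180.657,18.017.

Run 2: The run returns to its start, so emit a `<polygon>` with points (Y-flipped): 176.216,41.497 185.684,38.629 193.830,44.244 194.520,54.113 187.233,60.805 177.458,59.281 172.555,50.688.

Run 3: The run returns to its start, so emit a `<polygon>` with points (Y-flipped): 12.718,43.855 132.034,43.855 132.034,100.366 12.718,100.366.

Run 4: The run is open, so emit a `<polyline>` with points (Y-flipped): 183.123,59.716 178.622,83.286 177.063,39.080.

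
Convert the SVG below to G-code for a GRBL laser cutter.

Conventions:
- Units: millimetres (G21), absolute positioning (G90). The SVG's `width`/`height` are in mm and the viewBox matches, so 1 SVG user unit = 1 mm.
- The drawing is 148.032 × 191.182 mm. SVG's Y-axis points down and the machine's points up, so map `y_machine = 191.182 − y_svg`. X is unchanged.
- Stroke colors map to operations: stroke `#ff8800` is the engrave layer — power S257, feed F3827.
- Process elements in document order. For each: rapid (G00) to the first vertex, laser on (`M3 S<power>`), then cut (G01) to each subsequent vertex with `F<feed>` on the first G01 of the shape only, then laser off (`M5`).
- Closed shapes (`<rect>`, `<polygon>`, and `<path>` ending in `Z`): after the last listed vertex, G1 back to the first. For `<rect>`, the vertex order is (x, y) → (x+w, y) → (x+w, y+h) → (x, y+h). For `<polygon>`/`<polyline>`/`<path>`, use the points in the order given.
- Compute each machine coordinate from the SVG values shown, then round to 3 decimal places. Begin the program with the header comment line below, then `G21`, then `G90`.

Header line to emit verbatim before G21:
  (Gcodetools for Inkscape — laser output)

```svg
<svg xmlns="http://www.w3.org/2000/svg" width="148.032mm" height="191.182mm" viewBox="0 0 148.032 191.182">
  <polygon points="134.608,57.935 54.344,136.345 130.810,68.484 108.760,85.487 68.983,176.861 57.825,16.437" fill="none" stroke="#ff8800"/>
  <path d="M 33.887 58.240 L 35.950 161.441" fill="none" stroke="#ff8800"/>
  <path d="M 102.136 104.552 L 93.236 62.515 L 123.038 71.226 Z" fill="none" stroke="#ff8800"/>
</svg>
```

1 u = 1 mm; y_m = 191.182 − y.

[1] `<polygon>` closed polygon, #ff8800→engrave S257 F3827: (134.608,133.247) → (54.344,54.837) → (130.810,122.698) → (108.760,105.695) → (68.983,14.321) → (57.825,174.745) → (134.608,133.247) (closed)

[2] `<path>` line segment, #ff8800→engrave S257 F3827: (33.887,132.942) → (35.950,29.741)

[3] `<path>` closed polygon, #ff8800→engrave S257 F3827: (102.136,86.630) → (93.236,128.667) → (123.038,119.956) → (102.136,86.630) (closed)

(Gcodetools for Inkscape — laser output)
G21
G90
G00 X134.608 Y133.247
M3 S257
G01 X54.344 Y54.837 F3827
G01 X130.810 Y122.698
G01 X108.760 Y105.695
G01 X68.983 Y14.321
G01 X57.825 Y174.745
G01 X134.608 Y133.247
M5
G00 X33.887 Y132.942
M3 S257
G01 X35.950 Y29.741 F3827
M5
G00 X102.136 Y86.630
M3 S257
G01 X93.236 Y128.667 F3827
G01 X123.038 Y119.956
G01 X102.136 Y86.630
M5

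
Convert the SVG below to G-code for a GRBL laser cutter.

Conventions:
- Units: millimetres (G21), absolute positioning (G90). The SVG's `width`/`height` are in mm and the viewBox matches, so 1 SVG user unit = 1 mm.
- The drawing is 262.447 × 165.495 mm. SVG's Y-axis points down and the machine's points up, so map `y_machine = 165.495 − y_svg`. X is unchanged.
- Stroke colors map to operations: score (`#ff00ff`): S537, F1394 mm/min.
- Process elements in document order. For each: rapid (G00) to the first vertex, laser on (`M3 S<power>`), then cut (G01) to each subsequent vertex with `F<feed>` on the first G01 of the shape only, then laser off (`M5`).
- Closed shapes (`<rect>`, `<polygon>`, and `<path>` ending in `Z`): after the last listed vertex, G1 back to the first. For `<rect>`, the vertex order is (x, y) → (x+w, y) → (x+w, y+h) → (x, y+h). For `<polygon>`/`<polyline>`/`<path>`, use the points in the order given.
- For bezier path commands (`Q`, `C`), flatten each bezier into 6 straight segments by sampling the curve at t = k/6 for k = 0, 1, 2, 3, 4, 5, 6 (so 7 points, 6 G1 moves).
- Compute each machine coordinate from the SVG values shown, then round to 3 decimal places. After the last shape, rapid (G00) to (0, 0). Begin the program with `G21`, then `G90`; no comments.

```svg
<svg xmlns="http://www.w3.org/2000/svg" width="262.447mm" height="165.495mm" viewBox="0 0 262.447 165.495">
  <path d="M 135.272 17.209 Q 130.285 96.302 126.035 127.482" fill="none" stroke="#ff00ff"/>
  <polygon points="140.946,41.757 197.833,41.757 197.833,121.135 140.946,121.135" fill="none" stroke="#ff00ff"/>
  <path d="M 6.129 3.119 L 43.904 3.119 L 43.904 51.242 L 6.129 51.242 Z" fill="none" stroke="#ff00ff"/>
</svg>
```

G21
G90
G00 X135.272 Y148.286
M3 S537
G01 X133.630 Y123.253 F1394
G01 X132.029 Y100.881
G01 X130.469 Y81.171
G01 X128.950 Y64.123
G01 X127.472 Y49.737
G01 X126.035 Y38.013
M5
G00 X140.946 Y123.738
M3 S537
G01 X197.833 Y123.738 F1394
G01 X197.833 Y44.360
G01 X140.946 Y44.360
G01 X140.946 Y123.738
M5
G00 X6.129 Y162.376
M3 S537
G01 X43.904 Y162.376 F1394
G01 X43.904 Y114.253
G01 X6.129 Y114.253
G01 X6.129 Y162.376
M5
G00 X0.000 Y0.000

1 u = 1 mm; y_m = 165.495 − y.

[1] `<path>` quadratic bezier, #ff00ff→score S537 F1394: (135.272,148.286) → (133.630,123.253) → (132.029,100.881) → (130.469,81.171) → (128.950,64.123) → (127.472,49.737) → (126.035,38.013)

[2] `<polygon>` rectangle, #ff00ff→score S537 F1394: (140.946,123.738) → (197.833,123.738) → (197.833,44.360) → (140.946,44.360) → (140.946,123.738) (closed)

[3] `<path>` rectangle, #ff00ff→score S537 F1394: (6.129,162.376) → (43.904,162.376) → (43.904,114.253) → (6.129,114.253) → (6.129,162.376) (closed)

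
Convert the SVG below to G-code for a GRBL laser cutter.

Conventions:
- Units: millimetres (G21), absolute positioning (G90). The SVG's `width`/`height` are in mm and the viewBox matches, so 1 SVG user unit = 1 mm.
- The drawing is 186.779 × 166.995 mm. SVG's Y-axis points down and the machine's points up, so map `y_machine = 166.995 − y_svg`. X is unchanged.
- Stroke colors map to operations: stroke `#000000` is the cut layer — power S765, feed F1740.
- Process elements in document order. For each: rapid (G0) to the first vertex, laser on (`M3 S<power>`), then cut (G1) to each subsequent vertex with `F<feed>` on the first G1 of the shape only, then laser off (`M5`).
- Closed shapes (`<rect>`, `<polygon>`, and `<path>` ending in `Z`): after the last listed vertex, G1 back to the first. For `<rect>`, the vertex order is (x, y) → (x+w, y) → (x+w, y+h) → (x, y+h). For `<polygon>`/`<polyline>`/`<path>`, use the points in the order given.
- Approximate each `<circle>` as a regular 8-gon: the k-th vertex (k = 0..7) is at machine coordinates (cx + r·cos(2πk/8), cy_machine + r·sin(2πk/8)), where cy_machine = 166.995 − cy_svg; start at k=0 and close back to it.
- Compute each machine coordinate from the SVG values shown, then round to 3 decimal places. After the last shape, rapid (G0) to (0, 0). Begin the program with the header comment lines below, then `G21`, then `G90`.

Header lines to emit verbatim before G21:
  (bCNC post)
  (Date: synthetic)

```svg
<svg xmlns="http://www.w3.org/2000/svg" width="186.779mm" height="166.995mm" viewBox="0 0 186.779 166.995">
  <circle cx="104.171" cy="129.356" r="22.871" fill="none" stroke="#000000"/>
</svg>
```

(bCNC post)
(Date: synthetic)
G21
G90
G0 X127.042 Y37.639
M3 S765
G1 X120.343 Y53.811 F1740
G1 X104.171 Y60.510
G1 X87.999 Y53.811
G1 X81.300 Y37.639
G1 X87.999 Y21.467
G1 X104.171 Y14.768
G1 X120.343 Y21.467
G1 X127.042 Y37.639
M5
G0 X0.000 Y0.000

1 u = 1 mm; y_m = 166.995 − y.

[1] `<circle>` circle, #000000→cut S765 F1740: (127.042,37.639) → (120.343,53.811) → (104.171,60.510) → (87.999,53.811) → (81.300,37.639) → (87.999,21.467) → (104.171,14.768) → (120.343,21.467) → (127.042,37.639) (closed)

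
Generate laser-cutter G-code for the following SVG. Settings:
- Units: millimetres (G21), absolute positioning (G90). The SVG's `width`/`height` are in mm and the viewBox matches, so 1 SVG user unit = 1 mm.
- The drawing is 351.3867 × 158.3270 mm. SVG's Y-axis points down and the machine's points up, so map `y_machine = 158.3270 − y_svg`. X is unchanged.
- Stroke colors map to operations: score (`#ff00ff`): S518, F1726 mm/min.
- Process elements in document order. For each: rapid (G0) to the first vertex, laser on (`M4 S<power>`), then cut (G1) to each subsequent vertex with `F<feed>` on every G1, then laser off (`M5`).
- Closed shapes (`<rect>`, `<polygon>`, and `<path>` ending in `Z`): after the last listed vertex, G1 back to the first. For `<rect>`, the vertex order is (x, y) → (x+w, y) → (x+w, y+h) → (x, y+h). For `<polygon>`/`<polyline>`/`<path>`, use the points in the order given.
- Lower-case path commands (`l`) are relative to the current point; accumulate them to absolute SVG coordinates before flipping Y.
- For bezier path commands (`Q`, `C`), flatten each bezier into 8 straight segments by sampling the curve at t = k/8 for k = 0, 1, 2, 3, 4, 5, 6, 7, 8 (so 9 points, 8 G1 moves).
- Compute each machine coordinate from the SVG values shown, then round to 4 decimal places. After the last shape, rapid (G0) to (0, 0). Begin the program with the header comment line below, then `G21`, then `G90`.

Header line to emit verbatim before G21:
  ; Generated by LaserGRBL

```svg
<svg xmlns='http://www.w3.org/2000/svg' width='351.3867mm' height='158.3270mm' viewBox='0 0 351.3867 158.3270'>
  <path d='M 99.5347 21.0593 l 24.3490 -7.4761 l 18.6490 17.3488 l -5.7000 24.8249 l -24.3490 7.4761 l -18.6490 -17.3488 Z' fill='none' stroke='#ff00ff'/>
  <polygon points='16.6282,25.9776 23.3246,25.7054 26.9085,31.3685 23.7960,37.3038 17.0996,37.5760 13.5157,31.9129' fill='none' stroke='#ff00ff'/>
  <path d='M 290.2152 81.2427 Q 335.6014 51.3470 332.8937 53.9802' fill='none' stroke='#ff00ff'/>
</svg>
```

viewBox `0 0 351.3867 158.3270` with mm width/height → 1 unit = 1 mm. Flip: y_m = 158.3270 − y_svg.

**Shape 1** — `<path>` regular polygon, stroke `#ff00ff` → score (S518, F1726). Machine vertices: (99.5347,137.2677) → (123.8837,144.7438) → (142.5327,127.3950) → (136.8327,102.5701) → (112.4837,95.0940) → (93.8347,112.4428) → (99.5347,137.2677). Closed: final G1 returns to the first vertex.

**Shape 2** — `<polygon>` regular polygon, stroke `#ff00ff` → score (S518, F1726). Machine vertices: (16.6282,132.3494) → (23.3246,132.6216) → (26.9085,126.9585) → (23.7960,121.0232) → (17.0996,120.7510) → (13.5157,126.4141) → (16.6282,132.3494). Closed: final G1 returns to the first vertex.

**Shape 3** — `<path>` quadratic bezier, stroke `#ff00ff` → score (S518, F1726). Control points (SVG): P0=(290.2152,81.2427), P1=(335.6014,51.3470), P2=(332.8937,53.9802); sampled at t=k/8. Machine vertices: (290.2152,77.0843) → (300.8103,84.0500) → (309.9024,89.9991) → (317.4916,94.9317) → (323.5779,98.8478) → (328.1613,101.7473) → (331.2417,103.6303) → (332.8192,104.4968) → (332.8937,104.3468). Open path.

; Generated by LaserGRBL
G21
G90
G0 X99.5347 Y137.2677
M4 S518
G1 X123.8837 Y144.7438 F1726
G1 X142.5327 Y127.3950 F1726
G1 X136.8327 Y102.5701 F1726
G1 X112.4837 Y95.0940 F1726
G1 X93.8347 Y112.4428 F1726
G1 X99.5347 Y137.2677 F1726
M5
G0 X16.6282 Y132.3494
M4 S518
G1 X23.3246 Y132.6216 F1726
G1 X26.9085 Y126.9585 F1726
G1 X23.7960 Y121.0232 F1726
G1 X17.0996 Y120.7510 F1726
G1 X13.5157 Y126.4141 F1726
G1 X16.6282 Y132.3494 F1726
M5
G0 X290.2152 Y77.0843
M4 S518
G1 X300.8103 Y84.0500 F1726
G1 X309.9024 Y89.9991 F1726
G1 X317.4916 Y94.9317 F1726
G1 X323.5779 Y98.8478 F1726
G1 X328.1613 Y101.7473 F1726
G1 X331.2417 Y103.6303 F1726
G1 X332.8192 Y104.4968 F1726
G1 X332.8937 Y104.3468 F1726
M5
G0 X0.0000 Y0.0000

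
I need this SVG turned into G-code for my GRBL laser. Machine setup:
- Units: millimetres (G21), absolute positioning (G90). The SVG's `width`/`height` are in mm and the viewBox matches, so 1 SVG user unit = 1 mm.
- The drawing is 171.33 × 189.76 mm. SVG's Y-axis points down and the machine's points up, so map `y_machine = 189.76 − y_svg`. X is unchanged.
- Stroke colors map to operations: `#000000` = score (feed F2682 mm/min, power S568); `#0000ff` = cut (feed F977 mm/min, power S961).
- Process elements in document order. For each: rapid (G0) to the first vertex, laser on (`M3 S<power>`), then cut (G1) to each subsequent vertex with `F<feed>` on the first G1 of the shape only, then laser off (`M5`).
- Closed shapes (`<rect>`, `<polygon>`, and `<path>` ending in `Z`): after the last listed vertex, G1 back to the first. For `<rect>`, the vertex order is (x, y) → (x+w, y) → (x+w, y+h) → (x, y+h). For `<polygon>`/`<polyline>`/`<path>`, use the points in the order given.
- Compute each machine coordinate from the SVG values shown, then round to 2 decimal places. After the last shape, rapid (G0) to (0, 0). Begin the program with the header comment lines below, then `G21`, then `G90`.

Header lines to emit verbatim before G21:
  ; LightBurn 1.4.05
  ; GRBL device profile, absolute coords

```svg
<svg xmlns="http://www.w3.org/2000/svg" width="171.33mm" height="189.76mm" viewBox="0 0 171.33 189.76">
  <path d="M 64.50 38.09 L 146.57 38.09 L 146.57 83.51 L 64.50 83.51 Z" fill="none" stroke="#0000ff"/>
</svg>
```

; LightBurn 1.4.05
; GRBL device profile, absolute coords
G21
G90
G0 X64.50 Y151.67
M3 S961
G1 X146.57 Y151.67 F977
G1 X146.57 Y106.25
G1 X64.50 Y106.25
G1 X64.50 Y151.67
M5
G0 X0.00 Y0.00

1 u = 1 mm; y_m = 189.76 − y.

[1] `<path>` rectangle, #0000ff→cut S961 F977: (64.50,151.67) → (146.57,151.67) → (146.57,106.25) → (64.50,106.25) → (64.50,151.67) (closed)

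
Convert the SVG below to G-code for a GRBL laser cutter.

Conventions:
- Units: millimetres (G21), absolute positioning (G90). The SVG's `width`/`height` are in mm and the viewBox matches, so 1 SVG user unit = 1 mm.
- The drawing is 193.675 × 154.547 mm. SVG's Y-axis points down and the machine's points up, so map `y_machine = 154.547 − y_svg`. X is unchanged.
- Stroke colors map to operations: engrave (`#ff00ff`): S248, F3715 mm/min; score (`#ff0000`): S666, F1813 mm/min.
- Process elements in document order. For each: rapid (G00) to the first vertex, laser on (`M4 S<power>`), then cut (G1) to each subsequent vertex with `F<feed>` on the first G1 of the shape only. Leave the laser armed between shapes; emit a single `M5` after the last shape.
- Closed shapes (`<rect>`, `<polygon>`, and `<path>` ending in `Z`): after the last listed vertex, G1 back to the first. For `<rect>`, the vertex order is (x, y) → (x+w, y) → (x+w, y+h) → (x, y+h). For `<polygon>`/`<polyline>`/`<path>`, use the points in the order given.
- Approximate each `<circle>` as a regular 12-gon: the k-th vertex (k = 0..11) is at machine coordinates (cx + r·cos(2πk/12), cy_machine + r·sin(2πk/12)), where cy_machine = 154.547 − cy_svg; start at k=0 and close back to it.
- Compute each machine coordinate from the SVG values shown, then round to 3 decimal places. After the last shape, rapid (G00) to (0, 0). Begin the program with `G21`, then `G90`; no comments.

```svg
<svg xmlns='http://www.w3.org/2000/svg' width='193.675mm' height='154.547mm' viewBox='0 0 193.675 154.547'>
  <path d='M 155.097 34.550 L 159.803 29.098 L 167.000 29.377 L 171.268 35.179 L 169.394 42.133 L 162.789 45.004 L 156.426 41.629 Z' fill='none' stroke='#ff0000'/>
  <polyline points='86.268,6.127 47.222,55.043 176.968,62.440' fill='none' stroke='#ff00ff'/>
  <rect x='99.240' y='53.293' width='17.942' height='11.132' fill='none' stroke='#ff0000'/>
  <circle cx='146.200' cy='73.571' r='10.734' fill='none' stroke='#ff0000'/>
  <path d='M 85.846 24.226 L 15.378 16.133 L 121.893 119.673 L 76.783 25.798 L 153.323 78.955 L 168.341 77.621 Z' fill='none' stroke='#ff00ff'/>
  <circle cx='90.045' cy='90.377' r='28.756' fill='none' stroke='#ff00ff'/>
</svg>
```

G21
G90
G00 X155.097 Y119.997
M4 S666
G1 X159.803 Y125.449 F1813
G1 X167.000 Y125.170
G1 X171.268 Y119.368
G1 X169.394 Y112.414
G1 X162.789 Y109.543
G1 X156.426 Y112.918
G1 X155.097 Y119.997
G00 X86.268 Y148.420
M4 S248
G1 X47.222 Y99.504 F3715
G1 X176.968 Y92.107
G00 X99.240 Y101.254
M4 S666
G1 X117.182 Y101.254 F1813
G1 X117.182 Y90.122
G1 X99.240 Y90.122
G1 X99.240 Y101.254
G00 X156.934 Y80.976
M4 S666
G1 X155.496 Y86.343 F1813
G1 X151.567 Y90.272
G1 X146.200 Y91.710
G1 X140.833 Y90.272
G1 X136.904 Y86.343
G1 X135.466 Y80.976
G1 X136.904 Y75.609
G1 X140.833 Y71.680
G1 X146.200 Y70.242
G1 X151.567 Y71.680
G1 X155.496 Y75.609
G1 X156.934 Y80.976
G00 X85.846 Y130.321
M4 S248
G1 X15.378 Y138.414 F3715
G1 X121.893 Y34.874
G1 X76.783 Y128.749
G1 X153.323 Y75.592
G1 X168.341 Y76.926
G1 X85.846 Y130.321
G00 X118.801 Y64.170
M4 S248
G1 X114.948 Y78.548 F3715
G1 X104.423 Y89.073
G1 X90.045 Y92.926
G1 X75.667 Y89.073
G1 X65.142 Y78.548
G1 X61.289 Y64.170
G1 X65.142 Y49.792
G1 X75.667 Y39.267
G1 X90.045 Y35.414
G1 X104.423 Y39.267
G1 X114.948 Y49.792
G1 X118.801 Y64.170
M5
G00 X0.000 Y0.000

viewBox `0 0 193.675 154.547` with mm width/height → 1 unit = 1 mm. Flip: y_m = 154.547 − y_svg.

**Shape 1** — `<path>` regular polygon, stroke `#ff0000` → score (S666, F1813). Machine vertices: (155.097,119.997) → (159.803,125.449) → (167.000,125.170) → (171.268,119.368) → (169.394,112.414) → (162.789,109.543) → (156.426,112.918) → (155.097,119.997). Closed: final G1 returns to the first vertex.

**Shape 2** — `<polyline>` open polyline, stroke `#ff00ff` → engrave (S248, F3715). Machine vertices: (86.268,148.420) → (47.222,99.504) → (176.968,92.107). Open path.

**Shape 3** — `<rect>` rectangle, stroke `#ff0000` → score (S666, F1813). Machine vertices: (99.240,101.254) → (117.182,101.254) → (117.182,90.122) → (99.240,90.122) → (99.240,101.254). Closed: final G1 returns to the first vertex.

**Shape 4** — `<circle>` circle, stroke `#ff0000` → score (S666, F1813). Machine vertices: (156.934,80.976) → (155.496,86.343) → (151.567,90.272) → (146.200,91.710) → (140.833,90.272) → (136.904,86.343) → (135.466,80.976) → (136.904,75.609) → (140.833,71.680) → (146.200,70.242) → (151.567,71.680) → (155.496,75.609) → (156.934,80.976). Closed: final G1 returns to the first vertex.

**Shape 5** — `<path>` closed polygon, stroke `#ff00ff` → engrave (S248, F3715). Machine vertices: (85.846,130.321) → (15.378,138.414) → (121.893,34.874) → (76.783,128.749) → (153.323,75.592) → (168.341,76.926) → (85.846,130.321). Closed: final G1 returns to the first vertex.

**Shape 6** — `<circle>` circle, stroke `#ff00ff` → engrave (S248, F3715). Machine vertices: (118.801,64.170) → (114.948,78.548) → (104.423,89.073) → (90.045,92.926) → (75.667,89.073) → (65.142,78.548) → (61.289,64.170) → (65.142,49.792) → (75.667,39.267) → (90.045,35.414) → (104.423,39.267) → (114.948,49.792) → (118.801,64.170). Closed: final G1 returns to the first vertex.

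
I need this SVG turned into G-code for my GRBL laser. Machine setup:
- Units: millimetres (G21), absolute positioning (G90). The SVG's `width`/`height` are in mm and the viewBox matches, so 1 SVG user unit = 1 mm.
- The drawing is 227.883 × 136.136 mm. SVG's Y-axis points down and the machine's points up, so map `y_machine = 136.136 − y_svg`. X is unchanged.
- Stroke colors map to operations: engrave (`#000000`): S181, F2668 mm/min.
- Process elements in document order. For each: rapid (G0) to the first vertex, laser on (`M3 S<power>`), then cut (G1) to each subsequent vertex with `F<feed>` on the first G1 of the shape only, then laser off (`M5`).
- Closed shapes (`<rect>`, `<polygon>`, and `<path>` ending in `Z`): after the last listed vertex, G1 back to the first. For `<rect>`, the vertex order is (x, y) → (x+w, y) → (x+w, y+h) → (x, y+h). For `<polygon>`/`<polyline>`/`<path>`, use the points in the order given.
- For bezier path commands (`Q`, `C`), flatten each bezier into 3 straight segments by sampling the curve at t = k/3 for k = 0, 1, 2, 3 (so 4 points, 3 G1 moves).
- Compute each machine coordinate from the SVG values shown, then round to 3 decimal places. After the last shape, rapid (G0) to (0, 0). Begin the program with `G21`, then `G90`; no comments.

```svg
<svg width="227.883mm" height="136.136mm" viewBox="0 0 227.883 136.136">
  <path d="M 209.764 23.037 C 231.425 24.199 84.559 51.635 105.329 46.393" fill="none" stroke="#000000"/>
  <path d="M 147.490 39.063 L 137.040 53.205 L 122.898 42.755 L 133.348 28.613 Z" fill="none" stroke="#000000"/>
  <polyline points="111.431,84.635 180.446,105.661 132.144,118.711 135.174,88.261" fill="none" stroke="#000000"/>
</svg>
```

G21
G90
G0 X209.764 Y113.099
M3 S181
G1 X187.700 Y105.362 F2668
G1 X127.987 Y93.210
G1 X105.329 Y89.743
M5
G0 X147.490 Y97.073
M3 S181
G1 X137.040 Y82.931 F2668
G1 X122.898 Y93.381
G1 X133.348 Y107.523
G1 X147.490 Y97.073
M5
G0 X111.431 Y51.501
M3 S181
G1 X180.446 Y30.475 F2668
G1 X132.144 Y17.425
G1 X135.174 Y47.875
M5
G0 X0.000 Y0.000

1 u = 1 mm; y_m = 136.136 − y.

[1] `<path>` cubic bezier, #000000→engrave S181 F2668: (209.764,113.099) → (187.700,105.362) → (127.987,93.210) → (105.329,89.743)

[2] `<path>` regular polygon, #000000→engrave S181 F2668: (147.490,97.073) → (137.040,82.931) → (122.898,93.381) → (133.348,107.523) → (147.490,97.073) (closed)

[3] `<polyline>` open polyline, #000000→engrave S181 F2668: (111.431,51.501) → (180.446,30.475) → (132.144,17.425) → (135.174,47.875)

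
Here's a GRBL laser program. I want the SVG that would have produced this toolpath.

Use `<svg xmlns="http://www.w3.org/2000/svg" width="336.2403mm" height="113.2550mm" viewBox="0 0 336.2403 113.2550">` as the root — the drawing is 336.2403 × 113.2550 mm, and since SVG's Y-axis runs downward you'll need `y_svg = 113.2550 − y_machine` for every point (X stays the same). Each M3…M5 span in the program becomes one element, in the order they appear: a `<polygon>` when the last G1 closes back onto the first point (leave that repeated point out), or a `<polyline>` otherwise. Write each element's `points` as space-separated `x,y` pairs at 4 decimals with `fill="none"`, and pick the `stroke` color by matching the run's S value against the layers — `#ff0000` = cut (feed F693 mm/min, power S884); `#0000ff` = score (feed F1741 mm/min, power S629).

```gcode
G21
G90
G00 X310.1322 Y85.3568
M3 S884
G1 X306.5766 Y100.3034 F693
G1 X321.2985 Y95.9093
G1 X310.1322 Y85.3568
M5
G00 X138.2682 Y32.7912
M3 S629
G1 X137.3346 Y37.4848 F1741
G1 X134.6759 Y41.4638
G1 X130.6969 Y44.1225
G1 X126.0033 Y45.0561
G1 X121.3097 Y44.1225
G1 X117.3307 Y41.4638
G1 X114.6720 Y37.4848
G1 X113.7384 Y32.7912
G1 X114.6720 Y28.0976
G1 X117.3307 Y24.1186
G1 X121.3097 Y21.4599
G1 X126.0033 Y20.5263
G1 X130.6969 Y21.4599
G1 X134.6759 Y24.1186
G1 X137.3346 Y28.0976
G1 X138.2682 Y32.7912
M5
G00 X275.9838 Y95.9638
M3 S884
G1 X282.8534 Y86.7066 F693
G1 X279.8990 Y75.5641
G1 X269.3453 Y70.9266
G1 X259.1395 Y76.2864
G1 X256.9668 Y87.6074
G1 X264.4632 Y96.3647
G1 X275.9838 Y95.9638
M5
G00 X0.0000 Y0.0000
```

Machine Y-up, SVG Y-down with viewBox height 113.2550, so y_svg = 113.2550 − y_machine; X carries over.

Run 1: power S884 maps to stroke `#ff0000` (cut). The run returns to its start, so emit a `<polygon>` with points (Y-flipped): 310.1322,27.8982 306.5766,12.9516 321.2985,17.3457.

Run 2: the run's S629 means `#0000ff` (score). The run returns to its start, so emit a `<polygon>` with points (Y-flipped): 138.2682,80.4638 137.3346,75.7702 134.6759,71.7912 130.6969,69.1325 126.0033,68.1989 121.3097,69.1325 117.3307,71.7912 114.6720,75.7702 113.7384,80.4638 114.6720,85.1574 117.3307,89.1364 121.3097,91.7951 126.0033,92.7287 130.6969,91.7951 134.6759,89.1364 137.3346,85.1574.

Run 3: S884 ⇒ cut layer `#ff0000`. The run returns to its start, so emit a `<polygon>` with points (Y-flipped): 275.9838,17.2912 282.8534,26.5484 279.8990,37.6909 269.3453,42.3284 259.1395,36.9686 256.9668,25.6476 264.4632,16.8903.

<svg xmlns="http://www.w3.org/2000/svg" width="336.2403mm" height="113.2550mm" viewBox="0 0 336.2403 113.2550">
  <polygon points="310.1322,27.8982 306.5766,12.9516 321.2985,17.3457" fill="none" stroke="#ff0000"/>
  <polygon points="138.2682,80.4638 137.3346,75.7702 134.6759,71.7912 130.6969,69.1325 126.0033,68.1989 121.3097,69.1325 117.3307,71.7912 114.6720,75.7702 113.7384,80.4638 114.6720,85.1574 117.3307,89.1364 121.3097,91.7951 126.0033,92.7287 130.6969,91.7951 134.6759,89.1364 137.3346,85.1574" fill="none" stroke="#0000ff"/>
  <polygon points="275.9838,17.2912 282.8534,26.5484 279.8990,37.6909 269.3453,42.3284 259.1395,36.9686 256.9668,25.6476 264.4632,16.8903" fill="none" stroke="#ff0000"/>
</svg>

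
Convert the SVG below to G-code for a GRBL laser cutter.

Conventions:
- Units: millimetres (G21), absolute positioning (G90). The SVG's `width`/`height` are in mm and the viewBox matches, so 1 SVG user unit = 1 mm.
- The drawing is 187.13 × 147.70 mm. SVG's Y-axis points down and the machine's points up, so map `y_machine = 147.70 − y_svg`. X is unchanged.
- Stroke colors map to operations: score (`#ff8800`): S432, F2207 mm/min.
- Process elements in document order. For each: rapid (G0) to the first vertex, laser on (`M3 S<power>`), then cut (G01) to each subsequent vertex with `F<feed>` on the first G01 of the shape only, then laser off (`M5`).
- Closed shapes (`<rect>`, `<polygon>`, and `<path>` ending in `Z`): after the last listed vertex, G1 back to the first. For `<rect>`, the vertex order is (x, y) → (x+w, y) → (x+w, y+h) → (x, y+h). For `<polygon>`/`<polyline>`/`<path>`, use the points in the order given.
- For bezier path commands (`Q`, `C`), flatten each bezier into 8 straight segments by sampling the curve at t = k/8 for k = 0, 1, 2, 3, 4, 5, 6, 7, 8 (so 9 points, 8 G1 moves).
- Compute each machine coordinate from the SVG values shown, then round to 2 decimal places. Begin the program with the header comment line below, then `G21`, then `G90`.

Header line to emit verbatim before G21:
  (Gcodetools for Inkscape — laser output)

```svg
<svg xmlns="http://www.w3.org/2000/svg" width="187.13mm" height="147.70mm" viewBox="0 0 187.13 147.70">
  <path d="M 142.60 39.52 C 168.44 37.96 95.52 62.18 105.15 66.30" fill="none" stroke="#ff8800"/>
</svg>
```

(Gcodetools for Inkscape — laser output)
G21
G90
G0 X142.60 Y108.18
M3 S432
G01 X148.01 Y107.65 F2207
G01 X146.30 Y105.23
G01 X139.57 Y101.48
G01 X129.95 Y96.92
G01 X119.58 Y92.10
G01 X110.57 Y87.54
G01 X105.05 Y83.80
G01 X105.15 Y81.40
M5

Since the viewBox matches the mm dimensions, user units are millimetres directly. The only transform is the Y-flip y_m = 147.70 − y_svg.

Shape 1 is a cubic bezier drawn with `<path>`. Its stroke #ff8800 means score at S432, F2207. After flipping Y the toolpath is (142.60,108.18) → (148.01,107.65) → (146.30,105.23) → (139.57,101.48) → (129.95,96.92) → (119.58,92.10) → (110.57,87.54) → (105.05,83.80) → (105.15,81.40).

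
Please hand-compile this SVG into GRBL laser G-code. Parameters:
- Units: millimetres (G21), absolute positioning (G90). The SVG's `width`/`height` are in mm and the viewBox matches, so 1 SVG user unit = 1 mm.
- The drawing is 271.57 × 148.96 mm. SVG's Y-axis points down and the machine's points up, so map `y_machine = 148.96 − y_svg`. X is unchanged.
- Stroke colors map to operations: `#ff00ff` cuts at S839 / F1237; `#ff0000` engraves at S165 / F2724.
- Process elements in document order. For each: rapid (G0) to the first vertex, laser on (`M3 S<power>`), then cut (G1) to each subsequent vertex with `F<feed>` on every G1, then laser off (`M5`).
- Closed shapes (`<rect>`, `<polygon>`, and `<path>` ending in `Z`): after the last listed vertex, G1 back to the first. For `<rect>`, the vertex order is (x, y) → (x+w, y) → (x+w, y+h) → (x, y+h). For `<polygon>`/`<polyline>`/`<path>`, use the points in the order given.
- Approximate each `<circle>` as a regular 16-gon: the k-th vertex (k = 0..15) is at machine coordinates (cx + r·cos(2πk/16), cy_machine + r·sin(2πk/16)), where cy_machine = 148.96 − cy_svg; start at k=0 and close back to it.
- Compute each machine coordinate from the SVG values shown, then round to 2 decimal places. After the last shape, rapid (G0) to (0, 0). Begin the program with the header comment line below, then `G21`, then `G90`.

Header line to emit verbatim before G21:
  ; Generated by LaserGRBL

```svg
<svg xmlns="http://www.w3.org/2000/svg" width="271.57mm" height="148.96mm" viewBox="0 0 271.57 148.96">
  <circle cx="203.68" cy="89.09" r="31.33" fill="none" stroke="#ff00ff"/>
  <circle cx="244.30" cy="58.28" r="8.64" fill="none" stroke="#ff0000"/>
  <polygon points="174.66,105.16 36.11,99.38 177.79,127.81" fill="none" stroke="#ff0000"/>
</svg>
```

Since the viewBox matches the mm dimensions, user units are millimetres directly. The only transform is the Y-flip y_m = 148.96 − y_svg.

Shape 1 is a circle drawn with `<circle>`. Its stroke #ff00ff means cut at S839, F1237. After flipping Y the toolpath is (235.01,59.87) → (232.63,71.86) → (225.83,82.02) → (215.67,88.82) → (203.68,91.20) → (191.69,88.82) → (181.53,82.02) → (174.73,71.86) → (172.35,59.87) → (174.73,47.88) → (181.53,37.72) → (191.69,30.92) → (203.68,28.54) → (215.67,30.92) → (225.83,37.72) → (232.63,47.88) → (235.01,59.87), returning to the start.

Shape 2 is a circle drawn with `<circle>`. Its stroke #ff0000 means engrave at S165, F2724. After flipping Y the toolpath is (252.94,90.68) → (252.28,93.99) → (250.41,96.79) → (247.61,98.66) → (244.30,99.32) → (240.99,98.66) → (238.19,96.79) → (236.32,93.99) → (235.66,90.68) → (236.32,87.37) → (238.19,84.57) → (240.99,82.70) → (244.30,82.04) → (247.61,82.70) → (250.41,84.57) → (252.28,87.37) → (252.94,90.68), returning to the start.

Shape 3 is a closed polygon drawn with `<polygon>`. Its stroke #ff0000 means engrave at S165, F2724. After flipping Y the toolpath is (174.66,43.80) → (36.11,49.58) → (177.79,21.15) → (174.66,43.80), returning to the start.

; Generated by LaserGRBL
G21
G90
G0 X235.01 Y59.87
M3 S839
G1 X232.63 Y71.86 F1237
G1 X225.83 Y82.02 F1237
G1 X215.67 Y88.82 F1237
G1 X203.68 Y91.20 F1237
G1 X191.69 Y88.82 F1237
G1 X181.53 Y82.02 F1237
G1 X174.73 Y71.86 F1237
G1 X172.35 Y59.87 F1237
G1 X174.73 Y47.88 F1237
G1 X181.53 Y37.72 F1237
G1 X191.69 Y30.92 F1237
G1 X203.68 Y28.54 F1237
G1 X215.67 Y30.92 F1237
G1 X225.83 Y37.72 F1237
G1 X232.63 Y47.88 F1237
G1 X235.01 Y59.87 F1237
M5
G0 X252.94 Y90.68
M3 S165
G1 X252.28 Y93.99 F2724
G1 X250.41 Y96.79 F2724
G1 X247.61 Y98.66 F2724
G1 X244.30 Y99.32 F2724
G1 X240.99 Y98.66 F2724
G1 X238.19 Y96.79 F2724
G1 X236.32 Y93.99 F2724
G1 X235.66 Y90.68 F2724
G1 X236.32 Y87.37 F2724
G1 X238.19 Y84.57 F2724
G1 X240.99 Y82.70 F2724
G1 X244.30 Y82.04 F2724
G1 X247.61 Y82.70 F2724
G1 X250.41 Y84.57 F2724
G1 X252.28 Y87.37 F2724
G1 X252.94 Y90.68 F2724
M5
G0 X174.66 Y43.80
M3 S165
G1 X36.11 Y49.58 F2724
G1 X177.79 Y21.15 F2724
G1 X174.66 Y43.80 F2724
M5
G0 X0.00 Y0.00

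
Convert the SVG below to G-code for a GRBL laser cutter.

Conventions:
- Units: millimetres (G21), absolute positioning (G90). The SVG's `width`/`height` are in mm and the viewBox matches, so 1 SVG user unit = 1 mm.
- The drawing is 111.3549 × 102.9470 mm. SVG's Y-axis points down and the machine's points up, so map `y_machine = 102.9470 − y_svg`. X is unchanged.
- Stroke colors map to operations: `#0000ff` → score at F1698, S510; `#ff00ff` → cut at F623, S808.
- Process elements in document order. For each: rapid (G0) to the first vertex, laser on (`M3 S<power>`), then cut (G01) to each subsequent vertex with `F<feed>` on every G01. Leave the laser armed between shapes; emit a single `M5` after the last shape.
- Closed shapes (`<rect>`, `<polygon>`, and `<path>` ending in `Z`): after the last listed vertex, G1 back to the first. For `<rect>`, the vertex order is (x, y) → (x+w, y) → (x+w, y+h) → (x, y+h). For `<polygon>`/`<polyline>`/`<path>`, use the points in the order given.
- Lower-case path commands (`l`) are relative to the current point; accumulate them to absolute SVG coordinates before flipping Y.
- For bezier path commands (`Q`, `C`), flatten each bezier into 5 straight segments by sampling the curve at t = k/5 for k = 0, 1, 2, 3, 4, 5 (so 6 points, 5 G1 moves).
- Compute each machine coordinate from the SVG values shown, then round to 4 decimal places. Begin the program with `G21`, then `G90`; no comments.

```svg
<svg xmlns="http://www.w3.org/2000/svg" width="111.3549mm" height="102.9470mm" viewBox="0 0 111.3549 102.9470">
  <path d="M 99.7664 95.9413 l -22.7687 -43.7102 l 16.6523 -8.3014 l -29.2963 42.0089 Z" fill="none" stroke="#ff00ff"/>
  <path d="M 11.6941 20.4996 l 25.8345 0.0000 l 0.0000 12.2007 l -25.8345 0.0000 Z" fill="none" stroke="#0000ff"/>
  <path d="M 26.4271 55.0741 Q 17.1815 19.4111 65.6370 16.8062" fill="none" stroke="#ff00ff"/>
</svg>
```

G21
G90
G0 X99.7664 Y7.0057
M3 S808
G01 X76.9977 Y50.7159 F623
G01 X93.6500 Y59.0173 F623
G01 X64.3537 Y17.0084 F623
G01 X99.7664 Y7.0057 F623
G0 X11.6941 Y82.4474
M3 S510
G01 X37.5286 Y82.4474 F1698
G01 X37.5286 Y70.2467 F1698
G01 X11.6941 Y70.2467 F1698
G01 X11.6941 Y82.4474 F1698
G0 X26.4271 Y47.8729
M3 S808
G01 X25.0369 Y60.8158 F623
G01 X28.2628 Y71.1140 F623
G01 X36.1048 Y78.7676 F623
G01 X48.5628 Y83.7765 F623
G01 X65.6370 Y86.1408 F623
M5

Since the viewBox matches the mm dimensions, user units are millimetres directly. The only transform is the Y-flip y_m = 102.9470 − y_svg.

Shape 1 is a closed polygon drawn with `<path>`. Its stroke #ff00ff means cut at S808, F623. After flipping Y the toolpath is (99.7664,7.0057) → (76.9977,50.7159) → (93.6500,59.0173) → (64.3537,17.0084) → (99.7664,7.0057), returning to the start.

Shape 2 is a rectangle drawn with `<path>`. Its stroke #0000ff means score at S510, F1698. After flipping Y the toolpath is (11.6941,82.4474) → (37.5286,82.4474) → (37.5286,70.2467) → (11.6941,70.2467) → (11.6941,82.4474), returning to the start.

Shape 3 is a quadratic bezier drawn with `<path>`. Its stroke #ff00ff means cut at S808, F623. After flipping Y the toolpath is (26.4271,47.8729) → (25.0369,60.8158) → (28.2628,71.1140) → (36.1048,78.7676) → (48.5628,83.7765) → (65.6370,86.1408).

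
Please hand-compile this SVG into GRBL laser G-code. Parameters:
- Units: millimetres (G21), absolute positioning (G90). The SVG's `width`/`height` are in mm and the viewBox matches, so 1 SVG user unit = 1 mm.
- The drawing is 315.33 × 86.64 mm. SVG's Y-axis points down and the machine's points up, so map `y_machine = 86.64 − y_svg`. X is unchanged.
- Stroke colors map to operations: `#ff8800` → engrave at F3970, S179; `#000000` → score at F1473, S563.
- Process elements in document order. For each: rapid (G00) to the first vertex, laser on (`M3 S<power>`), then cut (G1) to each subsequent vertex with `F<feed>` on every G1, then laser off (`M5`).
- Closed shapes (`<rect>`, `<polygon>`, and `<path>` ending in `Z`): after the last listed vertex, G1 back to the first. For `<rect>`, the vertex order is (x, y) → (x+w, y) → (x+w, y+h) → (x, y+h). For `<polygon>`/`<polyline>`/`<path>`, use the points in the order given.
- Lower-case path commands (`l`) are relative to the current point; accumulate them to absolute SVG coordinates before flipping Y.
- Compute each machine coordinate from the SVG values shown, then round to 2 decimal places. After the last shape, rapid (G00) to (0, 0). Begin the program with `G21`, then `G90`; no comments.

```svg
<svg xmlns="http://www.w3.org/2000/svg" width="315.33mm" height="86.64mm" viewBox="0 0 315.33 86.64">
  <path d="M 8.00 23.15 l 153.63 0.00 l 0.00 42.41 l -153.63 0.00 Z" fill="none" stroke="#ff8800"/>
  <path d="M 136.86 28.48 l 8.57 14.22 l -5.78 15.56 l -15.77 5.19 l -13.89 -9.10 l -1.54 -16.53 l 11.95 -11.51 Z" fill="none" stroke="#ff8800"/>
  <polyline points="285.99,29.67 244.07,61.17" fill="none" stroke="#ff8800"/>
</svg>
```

viewBox `0 0 315.33 86.64` with mm width/height → 1 unit = 1 mm. Flip: y_m = 86.64 − y_svg.

**Shape 1** — `<path>` rectangle, stroke `#ff8800` → engrave (S179, F3970). Machine vertices: (8.00,63.49) → (161.63,63.49) → (161.63,21.08) → (8.00,21.08) → (8.00,63.49). Closed: final G1 returns to the first vertex.

**Shape 2** — `<path>` regular polygon, stroke `#ff8800` → engrave (S179, F3970). Machine vertices: (136.86,58.16) → (145.43,43.94) → (139.65,28.38) → (123.88,23.19) → (109.99,32.29) → (108.45,48.82) → (120.40,60.33) → (136.86,58.16). Closed: final G1 returns to the first vertex.

**Shape 3** — `<polyline>` line segment, stroke `#ff8800` → engrave (S179, F3970). Machine vertices: (285.99,56.97) → (244.07,25.47). Open path.

G21
G90
G00 X8.00 Y63.49
M3 S179
G1 X161.63 Y63.49 F3970
G1 X161.63 Y21.08 F3970
G1 X8.00 Y21.08 F3970
G1 X8.00 Y63.49 F3970
M5
G00 X136.86 Y58.16
M3 S179
G1 X145.43 Y43.94 F3970
G1 X139.65 Y28.38 F3970
G1 X123.88 Y23.19 F3970
G1 X109.99 Y32.29 F3970
G1 X108.45 Y48.82 F3970
G1 X120.40 Y60.33 F3970
G1 X136.86 Y58.16 F3970
M5
G00 X285.99 Y56.97
M3 S179
G1 X244.07 Y25.47 F3970
M5
G00 X0.00 Y0.00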